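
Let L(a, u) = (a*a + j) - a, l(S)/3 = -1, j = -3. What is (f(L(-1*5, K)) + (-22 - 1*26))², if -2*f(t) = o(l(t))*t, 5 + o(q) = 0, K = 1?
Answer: 1521/4 ≈ 380.25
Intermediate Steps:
l(S) = -3 (l(S) = 3*(-1) = -3)
o(q) = -5 (o(q) = -5 + 0 = -5)
L(a, u) = -3 + a² - a (L(a, u) = (a*a - 3) - a = (a² - 3) - a = (-3 + a²) - a = -3 + a² - a)
f(t) = 5*t/2 (f(t) = -(-5)*t/2 = 5*t/2)
(f(L(-1*5, K)) + (-22 - 1*26))² = (5*(-3 + (-1*5)² - (-1)*5)/2 + (-22 - 1*26))² = (5*(-3 + (-5)² - 1*(-5))/2 + (-22 - 26))² = (5*(-3 + 25 + 5)/2 - 48)² = ((5/2)*27 - 48)² = (135/2 - 48)² = (39/2)² = 1521/4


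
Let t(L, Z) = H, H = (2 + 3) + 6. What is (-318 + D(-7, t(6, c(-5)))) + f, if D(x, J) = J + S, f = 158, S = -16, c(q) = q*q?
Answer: -165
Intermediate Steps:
c(q) = q**2
H = 11 (H = 5 + 6 = 11)
t(L, Z) = 11
D(x, J) = -16 + J (D(x, J) = J - 16 = -16 + J)
(-318 + D(-7, t(6, c(-5)))) + f = (-318 + (-16 + 11)) + 158 = (-318 - 5) + 158 = -323 + 158 = -165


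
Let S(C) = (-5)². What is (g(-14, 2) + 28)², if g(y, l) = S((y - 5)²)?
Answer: 2809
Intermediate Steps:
S(C) = 25
g(y, l) = 25
(g(-14, 2) + 28)² = (25 + 28)² = 53² = 2809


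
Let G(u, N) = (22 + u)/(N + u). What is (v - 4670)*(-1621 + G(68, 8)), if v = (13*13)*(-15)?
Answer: 443489365/38 ≈ 1.1671e+7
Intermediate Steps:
G(u, N) = (22 + u)/(N + u)
v = -2535 (v = 169*(-15) = -2535)
(v - 4670)*(-1621 + G(68, 8)) = (-2535 - 4670)*(-1621 + (22 + 68)/(8 + 68)) = -7205*(-1621 + 90/76) = -7205*(-1621 + (1/76)*90) = -7205*(-1621 + 45/38) = -7205*(-61553/38) = 443489365/38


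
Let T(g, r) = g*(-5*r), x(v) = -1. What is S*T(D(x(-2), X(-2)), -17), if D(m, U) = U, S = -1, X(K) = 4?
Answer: -340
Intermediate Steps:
T(g, r) = -5*g*r
S*T(D(x(-2), X(-2)), -17) = -(-5)*4*(-17) = -1*340 = -340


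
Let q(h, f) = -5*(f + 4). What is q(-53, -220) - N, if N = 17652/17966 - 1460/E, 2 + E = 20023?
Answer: 194072944274/179848643 ≈ 1079.1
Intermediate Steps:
E = 20021 (E = -2 + 20023 = 20021)
q(h, f) = -20 - 5*f (q(h, f) = -5*(4 + f) = -20 - 5*f)
N = 163590166/179848643 (N = 17652/17966 - 1460/20021 = 17652*(1/17966) - 1460*1/20021 = 8826/8983 - 1460/20021 = 163590166/179848643 ≈ 0.90960)
q(-53, -220) - N = (-20 - 5*(-220)) - 1*163590166/179848643 = (-20 + 1100) - 163590166/179848643 = 1080 - 163590166/179848643 = 194072944274/179848643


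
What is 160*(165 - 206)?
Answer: -6560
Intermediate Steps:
160*(165 - 206) = 160*(-41) = -6560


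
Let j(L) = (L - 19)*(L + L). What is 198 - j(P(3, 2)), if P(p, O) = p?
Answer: 294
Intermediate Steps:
j(L) = 2*L*(-19 + L) (j(L) = (-19 + L)*(2*L) = 2*L*(-19 + L))
198 - j(P(3, 2)) = 198 - 2*3*(-19 + 3) = 198 - 2*3*(-16) = 198 - 1*(-96) = 198 + 96 = 294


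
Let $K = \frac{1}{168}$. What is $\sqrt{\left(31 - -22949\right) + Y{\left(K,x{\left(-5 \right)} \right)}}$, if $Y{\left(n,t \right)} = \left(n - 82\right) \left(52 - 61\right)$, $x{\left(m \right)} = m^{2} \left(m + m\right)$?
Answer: $\frac{\sqrt{18594870}}{28} \approx 154.01$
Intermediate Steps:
$K = \frac{1}{168} \approx 0.0059524$
$x{\left(m \right)} = 2 m^{3}$ ($x{\left(m \right)} = m^{2} \cdot 2 m = 2 m^{3}$)
$Y{\left(n,t \right)} = 738 - 9 n$ ($Y{\left(n,t \right)} = \left(-82 + n\right) \left(-9\right) = 738 - 9 n$)
$\sqrt{\left(31 - -22949\right) + Y{\left(K,x{\left(-5 \right)} \right)}} = \sqrt{\left(31 - -22949\right) + \left(738 - \frac{3}{56}\right)} = \sqrt{\left(31 + 22949\right) + \left(738 - \frac{3}{56}\right)} = \sqrt{22980 + \frac{41325}{56}} = \sqrt{\frac{1328205}{56}} = \frac{\sqrt{18594870}}{28}$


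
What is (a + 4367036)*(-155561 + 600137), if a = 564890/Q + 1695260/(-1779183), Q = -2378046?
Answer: 5926664032693770774688/3052654413 ≈ 1.9415e+12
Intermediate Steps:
a = -119915451115/100737595629 (a = 564890/(-2378046) + 1695260/(-1779183) = 564890*(-1/2378046) + 1695260*(-1/1779183) = -282445/1189023 - 242180/254169 = -119915451115/100737595629 ≈ -1.1904)
(a + 4367036)*(-155561 + 600137) = (-119915451115/100737595629 + 4367036)*(-155561 + 600137) = (439924586749834529/100737595629)*444576 = 5926664032693770774688/3052654413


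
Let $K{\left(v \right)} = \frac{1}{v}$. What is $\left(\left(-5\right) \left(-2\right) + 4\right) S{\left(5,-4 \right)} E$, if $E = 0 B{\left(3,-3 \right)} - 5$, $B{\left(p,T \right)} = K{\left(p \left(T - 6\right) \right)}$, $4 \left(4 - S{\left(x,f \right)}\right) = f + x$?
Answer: $- \frac{525}{2} \approx -262.5$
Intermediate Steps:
$S{\left(x,f \right)} = 4 - \frac{f}{4} - \frac{x}{4}$ ($S{\left(x,f \right)} = 4 - \frac{f + x}{4} = 4 - \left(\frac{f}{4} + \frac{x}{4}\right) = 4 - \frac{f}{4} - \frac{x}{4}$)
$B{\left(p,T \right)} = \frac{1}{p \left(-6 + T\right)}$ ($B{\left(p,T \right)} = \frac{1}{p \left(T - 6\right)} = \frac{1}{p \left(-6 + T\right)}$)
$E = -5$ ($E = 0 \frac{1}{3 \left(-6 - 3\right)} - 5 = 0 \frac{1}{3 \left(-9\right)} - 5 = 0 \cdot \frac{1}{3} \left(- \frac{1}{9}\right) - 5 = 0 \left(- \frac{1}{27}\right) - 5 = 0 - 5 = -5$)
$\left(\left(-5\right) \left(-2\right) + 4\right) S{\left(5,-4 \right)} E = \left(\left(-5\right) \left(-2\right) + 4\right) \left(4 - -1 - \frac{5}{4}\right) \left(-5\right) = \left(10 + 4\right) \left(4 + 1 - \frac{5}{4}\right) \left(-5\right) = 14 \cdot \frac{15}{4} \left(-5\right) = \frac{105}{2} \left(-5\right) = - \frac{525}{2}$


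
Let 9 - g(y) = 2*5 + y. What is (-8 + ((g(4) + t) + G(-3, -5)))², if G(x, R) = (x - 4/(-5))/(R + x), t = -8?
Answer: 687241/1600 ≈ 429.53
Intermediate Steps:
g(y) = -1 - y (g(y) = 9 - (2*5 + y) = 9 - (10 + y) = 9 + (-10 - y) = -1 - y)
G(x, R) = (⅘ + x)/(R + x) (G(x, R) = (x - 4*(-⅕))/(R + x) = (x + ⅘)/(R + x) = (⅘ + x)/(R + x))
(-8 + ((g(4) + t) + G(-3, -5)))² = (-8 + (((-1 - 1*4) - 8) + (⅘ - 3)/(-5 - 3)))² = (-8 + (((-1 - 4) - 8) - 11/5/(-8)))² = (-8 + ((-5 - 8) - ⅛*(-11/5)))² = (-8 + (-13 + 11/40))² = (-8 - 509/40)² = (-829/40)² = 687241/1600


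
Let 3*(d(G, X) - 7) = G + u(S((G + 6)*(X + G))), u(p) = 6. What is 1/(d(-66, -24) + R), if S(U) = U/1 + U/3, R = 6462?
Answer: 1/6449 ≈ 0.00015506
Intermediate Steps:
S(U) = 4*U/3 (S(U) = U*1 + U*(1/3) = U + U/3 = 4*U/3)
d(G, X) = 9 + G/3 (d(G, X) = 7 + (G + 6)/3 = 7 + (6 + G)/3 = 7 + (2 + G/3) = 9 + G/3)
1/(d(-66, -24) + R) = 1/((9 + (1/3)*(-66)) + 6462) = 1/((9 - 22) + 6462) = 1/(-13 + 6462) = 1/6449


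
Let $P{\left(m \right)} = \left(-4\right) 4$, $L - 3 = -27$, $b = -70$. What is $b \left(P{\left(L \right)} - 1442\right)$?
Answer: $102060$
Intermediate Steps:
$L = -24$ ($L = 3 - 27 = -24$)
$P{\left(m \right)} = -16$
$b \left(P{\left(L \right)} - 1442\right) = - 70 \left(-16 - 1442\right) = \left(-70\right) \left(-1458\right) = 102060$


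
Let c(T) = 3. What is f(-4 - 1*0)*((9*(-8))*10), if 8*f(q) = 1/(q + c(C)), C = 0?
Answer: 90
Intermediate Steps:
f(q) = 1/(8*(3 + q)) (f(q) = 1/(8*(q + 3)) = 1/(8*(3 + q)))
f(-4 - 1*0)*((9*(-8))*10) = (1/(8*(3 + (-4 - 1*0))))*((9*(-8))*10) = (1/(8*(3 + (-4 + 0))))*(-72*10) = (1/(8*(3 - 4)))*(-720) = ((1/8)/(-1))*(-720) = ((1/8)*(-1))*(-720) = -1/8*(-720) = 90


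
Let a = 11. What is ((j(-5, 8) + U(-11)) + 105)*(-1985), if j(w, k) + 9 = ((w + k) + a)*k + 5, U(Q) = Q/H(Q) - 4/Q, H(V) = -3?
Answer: -14216570/33 ≈ -4.3081e+5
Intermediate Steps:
U(Q) = -4/Q - Q/3 (U(Q) = Q/(-3) - 4/Q = Q*(-1/3) - 4/Q = -Q/3 - 4/Q = -4/Q - Q/3)
j(w, k) = -4 + k*(11 + k + w) (j(w, k) = -9 + (((w + k) + 11)*k + 5) = -9 + (((k + w) + 11)*k + 5) = -9 + ((11 + k + w)*k + 5) = -9 + (k*(11 + k + w) + 5) = -9 + (5 + k*(11 + k + w)) = -4 + k*(11 + k + w))
((j(-5, 8) + U(-11)) + 105)*(-1985) = (((-4 + 8**2 + 11*8 + 8*(-5)) + (-4/(-11) - 1/3*(-11))) + 105)*(-1985) = (((-4 + 64 + 88 - 40) + (-4*(-1/11) + 11/3)) + 105)*(-1985) = ((108 + (4/11 + 11/3)) + 105)*(-1985) = ((108 + 133/33) + 105)*(-1985) = (3697/33 + 105)*(-1985) = (7162/33)*(-1985) = -14216570/33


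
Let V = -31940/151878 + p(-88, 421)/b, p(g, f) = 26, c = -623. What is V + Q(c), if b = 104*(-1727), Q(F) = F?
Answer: -326927855975/524586612 ≈ -623.21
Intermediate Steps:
b = -179608
V = -110396699/524586612 (V = -31940/151878 + 26/(-179608) = -31940*1/151878 + 26*(-1/179608) = -15970/75939 - 1/6908 = -110396699/524586612 ≈ -0.21045)
V + Q(c) = -110396699/524586612 - 623 = -326927855975/524586612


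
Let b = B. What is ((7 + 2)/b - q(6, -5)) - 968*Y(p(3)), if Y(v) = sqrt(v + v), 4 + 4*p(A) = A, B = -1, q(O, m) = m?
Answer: -4 - 484*I*sqrt(2) ≈ -4.0 - 684.48*I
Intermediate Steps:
p(A) = -1 + A/4
b = -1
Y(v) = sqrt(2)*sqrt(v) (Y(v) = sqrt(2*v) = sqrt(2)*sqrt(v))
((7 + 2)/b - q(6, -5)) - 968*Y(p(3)) = ((7 + 2)/(-1) - 1*(-5)) - 968*sqrt(2)*sqrt(-1 + (1/4)*3) = (9*(-1) + 5) - 968*sqrt(2)*sqrt(-1 + 3/4) = (-9 + 5) - 968*sqrt(2)*sqrt(-1/4) = -4 - 968*sqrt(2)*I/2 = -4 - 484*I*sqrt(2)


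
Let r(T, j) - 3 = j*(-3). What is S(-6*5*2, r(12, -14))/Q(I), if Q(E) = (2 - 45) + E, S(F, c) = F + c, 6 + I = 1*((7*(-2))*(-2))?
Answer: 5/7 ≈ 0.71429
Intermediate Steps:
r(T, j) = 3 - 3*j (r(T, j) = 3 + j*(-3) = 3 - 3*j)
I = 22 (I = -6 + 1*((7*(-2))*(-2)) = -6 + 1*(-14*(-2)) = -6 + 1*28 = -6 + 28 = 22)
Q(E) = -43 + E
S(-6*5*2, r(12, -14))/Q(I) = (-6*5*2 + (3 - 3*(-14)))/(-43 + 22) = (-30*2 + (3 + 42))/(-21) = (-60 + 45)*(-1/21) = -15*(-1/21) = 5/7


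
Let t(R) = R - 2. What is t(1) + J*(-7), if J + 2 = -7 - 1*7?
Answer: 111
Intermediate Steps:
J = -16 (J = -2 + (-7 - 1*7) = -2 + (-7 - 7) = -2 - 14 = -16)
t(R) = -2 + R
t(1) + J*(-7) = (-2 + 1) - 16*(-7) = -1 + 112 = 111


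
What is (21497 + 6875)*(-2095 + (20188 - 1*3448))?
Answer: 415507940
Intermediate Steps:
(21497 + 6875)*(-2095 + (20188 - 1*3448)) = 28372*(-2095 + (20188 - 3448)) = 28372*(-2095 + 16740) = 28372*14645 = 415507940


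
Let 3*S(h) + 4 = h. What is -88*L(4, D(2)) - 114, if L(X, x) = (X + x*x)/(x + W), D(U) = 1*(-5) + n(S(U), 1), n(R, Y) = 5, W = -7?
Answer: -446/7 ≈ -63.714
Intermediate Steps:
S(h) = -4/3 + h/3
D(U) = 0 (D(U) = 1*(-5) + 5 = -5 + 5 = 0)
L(X, x) = (X + x²)/(-7 + x) (L(X, x) = (X + x*x)/(x - 7) = (X + x²)/(-7 + x))
-88*L(4, D(2)) - 114 = -88*(4 + 0²)/(-7 + 0) - 114 = -88*(4 + 0)/(-7) - 114 = -(-88)*4/7 - 114 = -88*(-4/7) - 114 = 352/7 - 114 = -446/7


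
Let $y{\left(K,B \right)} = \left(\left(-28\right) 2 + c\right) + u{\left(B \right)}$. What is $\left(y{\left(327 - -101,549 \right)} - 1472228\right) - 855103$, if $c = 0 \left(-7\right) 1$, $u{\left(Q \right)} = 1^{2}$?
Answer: $-2327386$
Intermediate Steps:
$u{\left(Q \right)} = 1$
$c = 0$ ($c = 0 \cdot 1 = 0$)
$y{\left(K,B \right)} = -55$ ($y{\left(K,B \right)} = \left(\left(-28\right) 2 + 0\right) + 1 = \left(-56 + 0\right) + 1 = -56 + 1 = -55$)
$\left(y{\left(327 - -101,549 \right)} - 1472228\right) - 855103 = \left(-55 - 1472228\right) - 855103 = -1472283 - 855103 = -2327386$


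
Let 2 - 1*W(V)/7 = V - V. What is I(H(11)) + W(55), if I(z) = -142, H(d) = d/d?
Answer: -128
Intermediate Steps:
W(V) = 14 (W(V) = 14 - 7*(V - V) = 14 - 7*0 = 14 + 0 = 14)
H(d) = 1
I(H(11)) + W(55) = -142 + 14 = -128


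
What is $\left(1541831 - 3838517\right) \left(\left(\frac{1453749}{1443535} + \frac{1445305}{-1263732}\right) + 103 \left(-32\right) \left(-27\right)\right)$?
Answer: $- \frac{62141677711682019946873}{304040228770} \approx -2.0439 \cdot 10^{11}$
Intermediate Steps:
$\left(1541831 - 3838517\right) \left(\left(\frac{1453749}{1443535} + \frac{1445305}{-1263732}\right) + 103 \left(-32\right) \left(-27\right)\right) = - 2296686 \left(\left(1453749 \cdot \frac{1}{1443535} + 1445305 \left(- \frac{1}{1263732}\right)\right) - -88992\right) = - 2296686 \left(\left(\frac{1453749}{1443535} - \frac{1445305}{1263732}\right) + 88992\right) = - 2296686 \left(- \frac{249199221907}{1824241372620} + 88992\right) = \left(-2296686\right) \frac{162342639032977133}{1824241372620} = - \frac{62141677711682019946873}{304040228770}$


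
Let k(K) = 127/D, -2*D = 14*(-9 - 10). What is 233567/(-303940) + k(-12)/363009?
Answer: -1610946024617/2096326153740 ≈ -0.76846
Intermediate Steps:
D = 133 (D = -7*(-9 - 10) = -7*(-19) = -1/2*(-266) = 133)
k(K) = 127/133
233567/(-303940) + k(-12)/363009 = 233567/(-303940) + (127/133)/363009 = 233567*(-1/303940) + (127/133)*(1/363009) = -233567/303940 + 127/48280197 = -1610946024617/2096326153740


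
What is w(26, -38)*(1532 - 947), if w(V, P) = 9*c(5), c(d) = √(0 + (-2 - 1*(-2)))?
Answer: 0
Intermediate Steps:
c(d) = 0 (c(d) = √(0 + (-2 + 2)) = √(0 + 0) = √0 = 0)
w(V, P) = 0 (w(V, P) = 9*0 = 0)
w(26, -38)*(1532 - 947) = 0*(1532 - 947) = 0*585 = 0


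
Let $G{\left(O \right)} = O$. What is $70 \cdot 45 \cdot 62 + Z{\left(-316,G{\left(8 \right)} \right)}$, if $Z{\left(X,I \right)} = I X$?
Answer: $192772$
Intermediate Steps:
$70 \cdot 45 \cdot 62 + Z{\left(-316,G{\left(8 \right)} \right)} = 70 \cdot 45 \cdot 62 + 8 \left(-316\right) = 3150 \cdot 62 - 2528 = 195300 - 2528 = 192772$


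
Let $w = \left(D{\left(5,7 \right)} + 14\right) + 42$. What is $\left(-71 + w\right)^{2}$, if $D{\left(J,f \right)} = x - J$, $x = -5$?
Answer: $625$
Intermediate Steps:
$D{\left(J,f \right)} = -5 - J$
$w = 46$ ($w = \left(\left(-5 - 5\right) + 14\right) + 42 = \left(-10 + 14\right) + 42 = 4 + 42 = 46$)
$\left(-71 + w\right)^{2} = \left(-71 + 46\right)^{2} = \left(-25\right)^{2} = 625$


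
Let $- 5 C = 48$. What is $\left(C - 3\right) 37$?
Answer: $- \frac{2331}{5} \approx -466.2$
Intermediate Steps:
$C = - \frac{48}{5}$ ($C = \left(- \frac{1}{5}\right) 48 = - \frac{48}{5} \approx -9.6$)
$\left(C - 3\right) 37 = \left(- \frac{48}{5} - 3\right) 37 = \left(- \frac{63}{5}\right) 37 = - \frac{2331}{5}$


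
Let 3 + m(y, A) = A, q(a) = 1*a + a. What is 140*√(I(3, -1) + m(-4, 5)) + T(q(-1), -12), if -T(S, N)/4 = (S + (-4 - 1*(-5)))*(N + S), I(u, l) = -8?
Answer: -56 + 140*I*√6 ≈ -56.0 + 342.93*I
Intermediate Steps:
q(a) = 2*a (q(a) = a + a = 2*a)
m(y, A) = -3 + A
T(S, N) = -4*(1 + S)*(N + S) (T(S, N) = -4*(S + (-4 - 1*(-5)))*(N + S) = -4*(S + (-4 + 5))*(N + S) = -4*(S + 1)*(N + S) = -4*(1 + S)*(N + S))
140*√(I(3, -1) + m(-4, 5)) + T(q(-1), -12) = 140*√(-8 + (-3 + 5)) + (-4*(-12) - 8*(-1) - 4*(2*(-1))² - 4*(-12)*2*(-1)) = 140*√(-8 + 2) + (48 - 4*(-2) - 4*(-2)² - 4*(-12)*(-2)) = 140*√(-6) + (48 + 8 - 4*4 - 96) = 140*(I*√6) + (48 + 8 - 16 - 96) = 140*I*√6 - 56 = -56 + 140*I*√6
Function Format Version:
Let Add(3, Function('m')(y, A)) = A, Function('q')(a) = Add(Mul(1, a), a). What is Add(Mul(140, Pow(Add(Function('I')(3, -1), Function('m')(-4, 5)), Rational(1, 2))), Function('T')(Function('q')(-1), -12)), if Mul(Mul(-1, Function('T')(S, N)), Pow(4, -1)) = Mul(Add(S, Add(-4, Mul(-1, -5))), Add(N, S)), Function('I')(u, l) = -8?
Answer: Add(-56, Mul(140, I, Pow(6, Rational(1, 2)))) ≈ Add(-56.000, Mul(342.93, I))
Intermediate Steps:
Function('q')(a) = Mul(2, a) (Function('q')(a) = Add(a, a) = Mul(2, a))
Function('m')(y, A) = Add(-3, A)
Function('T')(S, N) = Mul(-4, Add(1, S), Add(N, S)) (Function('T')(S, N) = Mul(-4, Mul(Add(S, Add(-4, Mul(-1, -5))), Add(N, S))) = Mul(-4, Mul(Add(S, Add(-4, 5)), Add(N, S))) = Mul(-4, Mul(Add(S, 1), Add(N, S))) = Mul(-4, Mul(Add(1, S), Add(N, S))) = Mul(-4, Add(1, S), Add(N, S)))
Add(Mul(140, Pow(Add(Function('I')(3, -1), Function('m')(-4, 5)), Rational(1, 2))), Function('T')(Function('q')(-1), -12)) = Add(Mul(140, Pow(Add(-8, Add(-3, 5)), Rational(1, 2))), Add(Mul(-4, -12), Mul(-4, Mul(2, -1)), Mul(-4, Pow(Mul(2, -1), 2)), Mul(-4, -12, Mul(2, -1)))) = Add(Mul(140, Pow(Add(-8, 2), Rational(1, 2))), Add(48, Mul(-4, -2), Mul(-4, Pow(-2, 2)), Mul(-4, -12, -2))) = Add(Mul(140, Pow(-6, Rational(1, 2))), Add(48, 8, Mul(-4, 4), -96)) = Add(Mul(140, Mul(I, Pow(6, Rational(1, 2)))), Add(48, 8, -16, -96)) = Add(Mul(140, I, Pow(6, Rational(1, 2))), -56) = Add(-56, Mul(140, I, Pow(6, Rational(1, 2))))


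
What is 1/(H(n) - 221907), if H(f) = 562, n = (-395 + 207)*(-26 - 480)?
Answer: -1/221345 ≈ -4.5178e-6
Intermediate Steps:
n = 95128 (n = -188*(-506) = 95128)
1/(H(n) - 221907) = 1/(562 - 221907) = 1/(-221345) = -1/221345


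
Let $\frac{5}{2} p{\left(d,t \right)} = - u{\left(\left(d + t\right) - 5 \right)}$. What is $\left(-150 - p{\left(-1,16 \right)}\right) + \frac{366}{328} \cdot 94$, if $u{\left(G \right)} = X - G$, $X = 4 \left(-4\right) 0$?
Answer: $- \frac{4027}{82} \approx -49.11$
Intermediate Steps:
$X = 0$ ($X = \left(-16\right) 0 = 0$)
$u{\left(G \right)} = - G$ ($u{\left(G \right)} = 0 - G = - G$)
$p{\left(d,t \right)} = -2 + \frac{2 d}{5} + \frac{2 t}{5}$ ($p{\left(d,t \right)} = \frac{2 \left(- \left(-1\right) \left(\left(d + t\right) - 5\right)\right)}{5} = \frac{2 \left(- \left(-1\right) \left(-5 + d + t\right)\right)}{5} = \frac{2 \left(- (5 - d - t)\right)}{5} = \frac{2 \left(-5 + d + t\right)}{5} = -2 + \frac{2 d}{5} + \frac{2 t}{5}$)
$\left(-150 - p{\left(-1,16 \right)}\right) + \frac{366}{328} \cdot 94 = \left(-150 - \left(-2 + \frac{2}{5} \left(-1\right) + \frac{2}{5} \cdot 16\right)\right) + \frac{366}{328} \cdot 94 = \left(-150 - \left(-2 - \frac{2}{5} + \frac{32}{5}\right)\right) + 366 \cdot \frac{1}{328} \cdot 94 = \left(-150 - 4\right) + \frac{183}{164} \cdot 94 = \left(-150 - 4\right) + \frac{8601}{82} = -154 + \frac{8601}{82} = - \frac{4027}{82}$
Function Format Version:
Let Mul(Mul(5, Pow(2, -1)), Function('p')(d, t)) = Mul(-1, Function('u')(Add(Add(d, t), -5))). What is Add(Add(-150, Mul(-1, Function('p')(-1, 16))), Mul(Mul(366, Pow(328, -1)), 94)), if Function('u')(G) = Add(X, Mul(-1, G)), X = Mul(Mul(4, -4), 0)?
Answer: Rational(-4027, 82) ≈ -49.110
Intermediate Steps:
X = 0 (X = Mul(-16, 0) = 0)
Function('u')(G) = Mul(-1, G) (Function('u')(G) = Add(0, Mul(-1, G)) = Mul(-1, G))
Function('p')(d, t) = Add(-2, Mul(Rational(2, 5), d), Mul(Rational(2, 5), t)) (Function('p')(d, t) = Mul(Rational(2, 5), Mul(-1, Mul(-1, Add(Add(d, t), -5)))) = Mul(Rational(2, 5), Mul(-1, Mul(-1, Add(-5, d, t)))) = Mul(Rational(2, 5), Mul(-1, Add(5, Mul(-1, d), Mul(-1, t)))) = Mul(Rational(2, 5), Add(-5, d, t)) = Add(-2, Mul(Rational(2, 5), d), Mul(Rational(2, 5), t)))
Add(Add(-150, Mul(-1, Function('p')(-1, 16))), Mul(Mul(366, Pow(328, -1)), 94)) = Add(Add(-150, Mul(-1, Add(-2, Mul(Rational(2, 5), -1), Mul(Rational(2, 5), 16)))), Mul(Mul(366, Pow(328, -1)), 94)) = Add(Add(-150, Mul(-1, Add(-2, Rational(-2, 5), Rational(32, 5)))), Mul(Mul(366, Rational(1, 328)), 94)) = Add(Add(-150, Mul(-1, 4)), Mul(Rational(183, 164), 94)) = Add(Add(-150, -4), Rational(8601, 82)) = Add(-154, Rational(8601, 82)) = Rational(-4027, 82)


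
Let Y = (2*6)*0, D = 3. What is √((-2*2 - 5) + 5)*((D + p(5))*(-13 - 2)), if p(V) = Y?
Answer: -90*I ≈ -90.0*I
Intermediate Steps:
Y = 0 (Y = 12*0 = 0)
p(V) = 0
√((-2*2 - 5) + 5)*((D + p(5))*(-13 - 2)) = √((-2*2 - 5) + 5)*((3 + 0)*(-13 - 2)) = √((-4 - 5) + 5)*(3*(-15)) = √(-9 + 5)*(-45) = √(-4)*(-45) = (2*I)*(-45) = -90*I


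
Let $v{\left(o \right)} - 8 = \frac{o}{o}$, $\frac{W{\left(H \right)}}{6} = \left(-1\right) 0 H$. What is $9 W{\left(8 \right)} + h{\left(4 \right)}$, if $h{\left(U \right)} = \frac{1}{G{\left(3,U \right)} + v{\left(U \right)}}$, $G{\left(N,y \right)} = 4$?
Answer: $\frac{1}{13} \approx 0.076923$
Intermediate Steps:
$W{\left(H \right)} = 0$ ($W{\left(H \right)} = 6 \left(-1\right) 0 H = 6 \cdot 0 H = 6 \cdot 0 = 0$)
$v{\left(o \right)} = 9$ ($v{\left(o \right)} = 8 + \frac{o}{o} = 8 + 1 = 9$)
$h{\left(U \right)} = \frac{1}{13}$ ($h{\left(U \right)} = \frac{1}{4 + 9} = \frac{1}{13}$)
$9 W{\left(8 \right)} + h{\left(4 \right)} = 9 \cdot 0 + \frac{1}{13} = 0 + \frac{1}{13} = \frac{1}{13}$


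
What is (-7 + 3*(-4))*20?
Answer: -380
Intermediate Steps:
(-7 + 3*(-4))*20 = (-7 - 12)*20 = -19*20 = -380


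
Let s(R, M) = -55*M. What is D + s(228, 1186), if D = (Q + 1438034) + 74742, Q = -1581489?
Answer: -133943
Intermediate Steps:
D = -68713 (D = (-1581489 + 1438034) + 74742 = -143455 + 74742 = -68713)
D + s(228, 1186) = -68713 - 55*1186 = -68713 - 65230 = -133943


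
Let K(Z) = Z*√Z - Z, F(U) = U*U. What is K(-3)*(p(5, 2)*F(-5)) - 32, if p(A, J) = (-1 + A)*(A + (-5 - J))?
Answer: -632 + 600*I*√3 ≈ -632.0 + 1039.2*I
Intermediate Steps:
p(A, J) = (-1 + A)*(-5 + A - J)
F(U) = U²
K(Z) = Z^(3/2) - Z
K(-3)*(p(5, 2)*F(-5)) - 32 = ((-3)^(3/2) - 1*(-3))*((5 + 2 + 5² - 6*5 - 1*5*2)*(-5)²) - 32 = (-3*I*√3 + 3)*((5 + 2 + 25 - 30 - 10)*25) - 32 = (3 - 3*I*√3)*(-8*25) - 32 = (3 - 3*I*√3)*(-200) - 32 = (-600 + 600*I*√3) - 32 = -632 + 600*I*√3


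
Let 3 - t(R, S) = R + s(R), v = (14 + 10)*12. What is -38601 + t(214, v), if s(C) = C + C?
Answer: -39240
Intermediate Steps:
s(C) = 2*C
v = 288 (v = 24*12 = 288)
t(R, S) = 3 - 3*R (t(R, S) = 3 - (R + 2*R) = 3 - 3*R)
-38601 + t(214, v) = -38601 + (3 - 3*214) = -38601 + (3 - 642) = -38601 - 639 = -39240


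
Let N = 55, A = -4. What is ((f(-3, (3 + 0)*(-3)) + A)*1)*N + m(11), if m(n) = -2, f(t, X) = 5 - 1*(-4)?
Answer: 273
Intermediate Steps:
f(t, X) = 9 (f(t, X) = 5 + 4 = 9)
((f(-3, (3 + 0)*(-3)) + A)*1)*N + m(11) = ((9 - 4)*1)*55 - 2 = (5*1)*55 - 2 = 5*55 - 2 = 275 - 2 = 273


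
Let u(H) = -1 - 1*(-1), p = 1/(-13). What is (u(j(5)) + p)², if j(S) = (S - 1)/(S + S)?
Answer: 1/169 ≈ 0.0059172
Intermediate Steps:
p = -1/13 ≈ -0.076923
j(S) = (-1 + S)/(2*S) (j(S) = (-1 + S)/((2*S)) = (-1 + S)*(1/(2*S)) = (-1 + S)/(2*S))
u(H) = 0 (u(H) = -1 + 1 = 0)
(u(j(5)) + p)² = (0 - 1/13)² = (-1/13)² = 1/169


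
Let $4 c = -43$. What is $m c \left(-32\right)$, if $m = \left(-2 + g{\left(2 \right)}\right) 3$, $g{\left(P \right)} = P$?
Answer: $0$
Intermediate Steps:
$c = - \frac{43}{4}$ ($c = \frac{1}{4} \left(-43\right) = - \frac{43}{4} \approx -10.75$)
$m = 0$ ($m = \left(-2 + 2\right) 3 = 0 \cdot 3 = 0$)
$m c \left(-32\right) = 0 \left(- \frac{43}{4}\right) \left(-32\right) = 0 \left(-32\right) = 0$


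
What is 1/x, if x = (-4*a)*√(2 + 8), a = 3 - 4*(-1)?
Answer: -√10/280 ≈ -0.011294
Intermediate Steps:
a = 7 (a = 3 + 4 = 7)
x = -28*√10 (x = (-4*7)*√(2 + 8) = -28*√10 ≈ -88.544)
1/x = 1/(-28*√10) = -√10/280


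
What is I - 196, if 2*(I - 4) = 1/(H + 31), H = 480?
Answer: -196223/1022 ≈ -192.00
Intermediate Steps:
I = 4089/1022 (I = 4 + 1/(2*(480 + 31)) = 4 + (½)/511 = 4 + (½)*(1/511) = 4 + 1/1022 = 4089/1022 ≈ 4.0010)
I - 196 = 4089/1022 - 196 = -196223/1022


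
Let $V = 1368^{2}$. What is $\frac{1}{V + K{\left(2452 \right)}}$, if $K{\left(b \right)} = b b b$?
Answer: $\frac{1}{14744040832} \approx 6.7824 \cdot 10^{-11}$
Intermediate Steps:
$K{\left(b \right)} = b^{3}$ ($K{\left(b \right)} = b^{2} b = b^{3}$)
$V = 1871424$
$\frac{1}{V + K{\left(2452 \right)}} = \frac{1}{1871424 + 2452^{3}} = \frac{1}{1871424 + 14742169408} = \frac{1}{14744040832}$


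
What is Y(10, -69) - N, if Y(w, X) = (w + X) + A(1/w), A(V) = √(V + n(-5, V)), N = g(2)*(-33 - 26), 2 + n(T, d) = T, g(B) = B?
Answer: 59 + I*√690/10 ≈ 59.0 + 2.6268*I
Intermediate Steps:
n(T, d) = -2 + T
N = -118 (N = 2*(-33 - 26) = 2*(-59) = -118)
A(V) = √(-7 + V) (A(V) = √(V + (-2 - 5)) = √(V - 7) = √(-7 + V))
Y(w, X) = X + w + √(-7 + 1/w) (Y(w, X) = (w + X) + √(-7 + 1/w) = (X + w) + √(-7 + 1/w) = X + w + √(-7 + 1/w))
Y(10, -69) - N = (-69 + 10 + √(-7 + 1/10)) - 1*(-118) = (-69 + 10 + √(-7 + ⅒)) + 118 = (-69 + 10 + √(-69/10)) + 118 = (-69 + 10 + I*√690/10) + 118 = (-59 + I*√690/10) + 118 = 59 + I*√690/10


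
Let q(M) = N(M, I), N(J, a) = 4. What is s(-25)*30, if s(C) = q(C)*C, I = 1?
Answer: -3000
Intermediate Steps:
q(M) = 4
s(C) = 4*C
s(-25)*30 = (4*(-25))*30 = -100*30 = -3000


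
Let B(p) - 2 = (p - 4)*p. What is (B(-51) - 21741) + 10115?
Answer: -8819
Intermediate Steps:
B(p) = 2 + p*(-4 + p) (B(p) = 2 + (p - 4)*p = 2 + (-4 + p)*p = 2 + p*(-4 + p))
(B(-51) - 21741) + 10115 = ((2 + (-51)² - 4*(-51)) - 21741) + 10115 = ((2 + 2601 + 204) - 21741) + 10115 = (2807 - 21741) + 10115 = -18934 + 10115 = -8819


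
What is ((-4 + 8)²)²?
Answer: 256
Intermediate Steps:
((-4 + 8)²)² = (4²)² = 16² = 256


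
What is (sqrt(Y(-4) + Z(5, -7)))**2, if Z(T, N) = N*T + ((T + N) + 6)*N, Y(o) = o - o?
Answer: -63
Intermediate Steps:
Y(o) = 0
Z(T, N) = N*T + N*(6 + N + T) (Z(T, N) = N*T + ((N + T) + 6)*N = N*T + (6 + N + T)*N = N*T + N*(6 + N + T))
(sqrt(Y(-4) + Z(5, -7)))**2 = (sqrt(0 - 7*(6 - 7 + 2*5)))**2 = (sqrt(0 - 7*(6 - 7 + 10)))**2 = (sqrt(0 - 7*9))**2 = (sqrt(0 - 63))**2 = (sqrt(-63))**2 = (3*I*sqrt(7))**2 = -63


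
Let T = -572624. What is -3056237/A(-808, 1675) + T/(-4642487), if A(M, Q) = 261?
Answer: -14188391086555/1211689107 ≈ -11710.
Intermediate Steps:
-3056237/A(-808, 1675) + T/(-4642487) = -3056237/261 - 572624/(-4642487) = -3056237*1/261 - 572624*(-1/4642487) = -3056237/261 + 572624/4642487 = -14188391086555/1211689107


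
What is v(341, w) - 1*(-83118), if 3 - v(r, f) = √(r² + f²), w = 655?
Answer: 83121 - √545306 ≈ 82383.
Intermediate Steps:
v(r, f) = 3 - √(f² + r²) (v(r, f) = 3 - √(r² + f²) = 3 - √(f² + r²))
v(341, w) - 1*(-83118) = (3 - √(655² + 341²)) - 1*(-83118) = (3 - √(429025 + 116281)) + 83118 = (3 - √545306) + 83118 = 83121 - √545306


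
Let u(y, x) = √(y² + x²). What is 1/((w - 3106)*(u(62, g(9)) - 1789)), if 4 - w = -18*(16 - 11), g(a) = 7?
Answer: 1789/9628243536 + √3893/9628243536 ≈ 1.9229e-7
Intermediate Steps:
w = 94 (w = 4 - (-18)*(16 - 11) = 4 - (-18)*5 = 4 - 1*(-90) = 4 + 90 = 94)
u(y, x) = √(x² + y²)
1/((w - 3106)*(u(62, g(9)) - 1789)) = 1/((94 - 3106)*(√(7² + 62²) - 1789)) = 1/(-3012*(√(49 + 3844) - 1789)) = 1/(-3012*(√3893 - 1789)) = 1/(-3012*(-1789 + √3893)) = 1/(5388468 - 3012*√3893)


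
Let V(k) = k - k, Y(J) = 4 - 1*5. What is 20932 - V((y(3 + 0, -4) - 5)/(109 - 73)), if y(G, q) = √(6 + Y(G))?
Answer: 20932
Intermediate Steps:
Y(J) = -1 (Y(J) = 4 - 5 = -1)
y(G, q) = √5 (y(G, q) = √(6 - 1) = √5)
V(k) = 0
20932 - V((y(3 + 0, -4) - 5)/(109 - 73)) = 20932 - 1*0 = 20932 + 0 = 20932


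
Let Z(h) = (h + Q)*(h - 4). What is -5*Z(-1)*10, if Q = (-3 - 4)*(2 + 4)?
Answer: -10750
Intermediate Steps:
Q = -42 (Q = -7*6 = -42)
Z(h) = (-42 + h)*(-4 + h) (Z(h) = (h - 42)*(h - 4) = (-42 + h)*(-4 + h))
-5*Z(-1)*10 = -5*(168 + (-1)² - 46*(-1))*10 = -5*(168 + 1 + 46)*10 = -5*215*10 = -1075*10 = -10750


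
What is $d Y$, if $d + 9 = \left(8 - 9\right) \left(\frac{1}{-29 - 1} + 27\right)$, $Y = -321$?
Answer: $\frac{115453}{10} \approx 11545.0$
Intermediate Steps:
$d = - \frac{1079}{30}$ ($d = -9 + \left(8 - 9\right) \left(\frac{1}{-29 - 1} + 27\right) = -9 - \left(\frac{1}{-30} + 27\right) = -9 - \left(- \frac{1}{30} + 27\right) = -9 - \frac{809}{30} = - \frac{1079}{30} \approx -35.967$)
$d Y = \left(- \frac{1079}{30}\right) \left(-321\right) = \frac{115453}{10}$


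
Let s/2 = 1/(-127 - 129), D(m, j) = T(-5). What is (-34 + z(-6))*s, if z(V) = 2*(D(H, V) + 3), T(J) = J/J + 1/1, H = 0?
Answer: 3/16 ≈ 0.18750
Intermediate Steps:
T(J) = 2 (T(J) = 1 + 1*1 = 1 + 1 = 2)
D(m, j) = 2
s = -1/128 (s = 2/(-127 - 129) = 2/(-256) = 2*(-1/256) = -1/128 ≈ -0.0078125)
z(V) = 10 (z(V) = 2*(2 + 3) = 2*5 = 10)
(-34 + z(-6))*s = (-34 + 10)*(-1/128) = -24*(-1/128) = 3/16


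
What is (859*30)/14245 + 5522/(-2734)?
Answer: -820571/3894583 ≈ -0.21070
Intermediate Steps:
(859*30)/14245 + 5522/(-2734) = 25770*(1/14245) + 5522*(-1/2734) = 5154/2849 - 2761/1367 = -820571/3894583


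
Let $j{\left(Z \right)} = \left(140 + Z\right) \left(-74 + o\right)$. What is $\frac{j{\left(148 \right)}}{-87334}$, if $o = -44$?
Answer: $\frac{16992}{43667} \approx 0.38913$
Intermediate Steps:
$j{\left(Z \right)} = -16520 - 118 Z$ ($j{\left(Z \right)} = \left(140 + Z\right) \left(-74 - 44\right) = \left(140 + Z\right) \left(-118\right) = -16520 - 118 Z$)
$\frac{j{\left(148 \right)}}{-87334} = \frac{-16520 - 17464}{-87334} = \left(-16520 - 17464\right) \left(- \frac{1}{87334}\right) = \left(-33984\right) \left(- \frac{1}{87334}\right) = \frac{16992}{43667}$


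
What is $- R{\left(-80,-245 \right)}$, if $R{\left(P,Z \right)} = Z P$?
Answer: $-19600$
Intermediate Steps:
$R{\left(P,Z \right)} = P Z$
$- R{\left(-80,-245 \right)} = - \left(-80\right) \left(-245\right) = \left(-1\right) 19600 = -19600$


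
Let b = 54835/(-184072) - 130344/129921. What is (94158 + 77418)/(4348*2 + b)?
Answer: 455912096299968/23103571460261 ≈ 19.733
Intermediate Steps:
b = -10372299601/7971606104 (b = 54835*(-1/184072) - 130344*1/129921 = -54835/184072 - 43448/43307 = -10372299601/7971606104 ≈ -1.3012)
(94158 + 77418)/(4348*2 + b) = (94158 + 77418)/(4348*2 - 10372299601/7971606104) = 171576/(8696 - 10372299601/7971606104) = 171576/(69310714380783/7971606104) = 171576*(7971606104/69310714380783) = 455912096299968/23103571460261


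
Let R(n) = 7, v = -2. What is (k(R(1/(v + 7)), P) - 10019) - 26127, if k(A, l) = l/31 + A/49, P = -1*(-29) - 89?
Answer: -7844071/217 ≈ -36148.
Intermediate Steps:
P = -60 (P = 29 - 89 = -60)
k(A, l) = l/31 + A/49 (k(A, l) = l*(1/31) + A*(1/49) = l/31 + A/49)
(k(R(1/(v + 7)), P) - 10019) - 26127 = (((1/31)*(-60) + (1/49)*7) - 10019) - 26127 = ((-60/31 + ⅐) - 10019) - 26127 = (-389/217 - 10019) - 26127 = -2174512/217 - 26127 = -7844071/217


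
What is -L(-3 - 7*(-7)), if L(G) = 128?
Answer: -128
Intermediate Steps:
-L(-3 - 7*(-7)) = -1*128 = -128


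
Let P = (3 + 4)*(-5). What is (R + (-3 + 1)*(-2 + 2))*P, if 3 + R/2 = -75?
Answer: 5460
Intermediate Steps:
R = -156 (R = -6 + 2*(-75) = -6 - 150 = -156)
P = -35 (P = 7*(-5) = -35)
(R + (-3 + 1)*(-2 + 2))*P = (-156 + (-3 + 1)*(-2 + 2))*(-35) = (-156 - 2*0)*(-35) = (-156 + 0)*(-35) = -156*(-35) = 5460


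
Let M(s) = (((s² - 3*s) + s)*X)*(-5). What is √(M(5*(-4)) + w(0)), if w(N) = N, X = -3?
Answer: 10*√66 ≈ 81.240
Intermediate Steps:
M(s) = -30*s + 15*s² (M(s) = (((s² - 3*s) + s)*(-3))*(-5) = ((s² - 2*s)*(-3))*(-5) = (-3*s² + 6*s)*(-5) = -30*s + 15*s²)
√(M(5*(-4)) + w(0)) = √(15*(5*(-4))*(-2 + 5*(-4)) + 0) = √(15*(-20)*(-2 - 20) + 0) = √(15*(-20)*(-22) + 0) = √(6600 + 0) = √6600 = 10*√66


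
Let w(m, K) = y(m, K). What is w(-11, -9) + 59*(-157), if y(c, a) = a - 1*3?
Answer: -9275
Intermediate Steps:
y(c, a) = -3 + a (y(c, a) = a - 3 = -3 + a)
w(m, K) = -3 + K
w(-11, -9) + 59*(-157) = (-3 - 9) + 59*(-157) = -12 - 9263 = -9275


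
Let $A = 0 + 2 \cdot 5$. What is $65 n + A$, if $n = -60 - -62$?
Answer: $140$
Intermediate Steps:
$A = 10$ ($A = 0 + 10 = 10$)
$n = 2$ ($n = -60 + 62 = 2$)
$65 n + A = 65 \cdot 2 + 10 = 130 + 10 = 140$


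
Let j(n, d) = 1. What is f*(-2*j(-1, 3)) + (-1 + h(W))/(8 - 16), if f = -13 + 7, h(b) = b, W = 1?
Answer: 12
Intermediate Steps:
f = -6
f*(-2*j(-1, 3)) + (-1 + h(W))/(8 - 16) = -(-12) + (-1 + 1)/(8 - 16) = -6*(-2) + 0/(-8) = 12 + 0*(-1/8) = 12 + 0 = 12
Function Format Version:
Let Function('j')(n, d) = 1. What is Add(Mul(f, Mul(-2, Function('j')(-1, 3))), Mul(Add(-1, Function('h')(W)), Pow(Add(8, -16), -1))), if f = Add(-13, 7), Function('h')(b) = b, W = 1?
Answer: 12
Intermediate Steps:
f = -6
Add(Mul(f, Mul(-2, Function('j')(-1, 3))), Mul(Add(-1, Function('h')(W)), Pow(Add(8, -16), -1))) = Add(Mul(-6, Mul(-2, 1)), Mul(Add(-1, 1), Pow(Add(8, -16), -1))) = Add(Mul(-6, -2), Mul(0, Pow(-8, -1))) = Add(12, Mul(0, Rational(-1, 8))) = Add(12, 0) = 12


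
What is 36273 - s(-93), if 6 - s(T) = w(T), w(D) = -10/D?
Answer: 3372841/93 ≈ 36267.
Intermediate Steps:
s(T) = 6 + 10/T (s(T) = 6 - (-10)/T = 6 + 10/T)
36273 - s(-93) = 36273 - (6 + 10/(-93)) = 36273 - (6 + 10*(-1/93)) = 36273 - (6 - 10/93) = 36273 - 1*548/93 = 36273 - 548/93 = 3372841/93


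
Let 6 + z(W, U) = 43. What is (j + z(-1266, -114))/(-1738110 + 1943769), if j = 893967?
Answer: 894004/205659 ≈ 4.3470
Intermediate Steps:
z(W, U) = 37 (z(W, U) = -6 + 43 = 37)
(j + z(-1266, -114))/(-1738110 + 1943769) = (893967 + 37)/(-1738110 + 1943769) = 894004/205659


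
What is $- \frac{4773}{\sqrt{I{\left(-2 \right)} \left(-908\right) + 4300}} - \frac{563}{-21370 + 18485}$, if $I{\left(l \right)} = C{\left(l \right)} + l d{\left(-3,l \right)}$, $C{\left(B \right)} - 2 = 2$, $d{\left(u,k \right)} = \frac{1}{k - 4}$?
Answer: $\frac{563}{2885} - \frac{4773 \sqrt{822}}{548} \approx -249.52$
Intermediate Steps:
$d{\left(u,k \right)} = \frac{1}{-4 + k}$
$C{\left(B \right)} = 4$ ($C{\left(B \right)} = 2 + 2 = 4$)
$I{\left(l \right)} = 4 + \frac{l}{-4 + l}$
$- \frac{4773}{\sqrt{I{\left(-2 \right)} \left(-908\right) + 4300}} - \frac{563}{-21370 + 18485} = - \frac{4773}{\sqrt{\frac{-16 + 5 \left(-2\right)}{-4 - 2} \left(-908\right) + 4300}} - \frac{563}{-21370 + 18485} = - \frac{4773}{\sqrt{\frac{-16 - 10}{-6} \left(-908\right) + 4300}} - \frac{563}{-2885} = - \frac{4773}{\sqrt{\left(- \frac{1}{6}\right) \left(-26\right) \left(-908\right) + 4300}} - - \frac{563}{2885} = - \frac{4773}{\sqrt{\frac{13}{3} \left(-908\right) + 4300}} + \frac{563}{2885} = - \frac{4773}{\sqrt{- \frac{11804}{3} + 4300}} + \frac{563}{2885} = - \frac{4773}{\sqrt{\frac{1096}{3}}} + \frac{563}{2885} = - \frac{4773}{\frac{2}{3} \sqrt{822}} + \frac{563}{2885} = - 4773 \frac{\sqrt{822}}{548} + \frac{563}{2885} = - \frac{4773 \sqrt{822}}{548} + \frac{563}{2885} = \frac{563}{2885} - \frac{4773 \sqrt{822}}{548}$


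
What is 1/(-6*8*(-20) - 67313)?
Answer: -1/66353 ≈ -1.5071e-5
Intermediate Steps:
1/(-6*8*(-20) - 67313) = 1/(-48*(-20) - 67313) = 1/(960 - 67313) = 1/(-66353) = -1/66353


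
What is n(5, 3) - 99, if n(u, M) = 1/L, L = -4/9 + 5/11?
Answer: 0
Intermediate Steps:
L = 1/99 (L = -4*⅑ + 5*(1/11) = -4/9 + 5/11 = 1/99 ≈ 0.010101)
n(u, M) = 99 (n(u, M) = 1/(1/99) = 99)
n(5, 3) - 99 = 99 - 99 = 0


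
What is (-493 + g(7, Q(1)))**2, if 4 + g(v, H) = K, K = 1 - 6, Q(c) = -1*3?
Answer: 252004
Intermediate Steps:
Q(c) = -3
K = -5
g(v, H) = -9 (g(v, H) = -4 - 5 = -9)
(-493 + g(7, Q(1)))**2 = (-493 - 9)**2 = (-502)**2 = 252004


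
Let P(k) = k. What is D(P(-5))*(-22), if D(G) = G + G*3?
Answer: 440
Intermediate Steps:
D(G) = 4*G (D(G) = G + 3*G = 4*G)
D(P(-5))*(-22) = (4*(-5))*(-22) = -20*(-22) = 440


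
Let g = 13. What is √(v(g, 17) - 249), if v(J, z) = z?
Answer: 2*I*√58 ≈ 15.232*I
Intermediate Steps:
√(v(g, 17) - 249) = √(17 - 249) = √(-232) = 2*I*√58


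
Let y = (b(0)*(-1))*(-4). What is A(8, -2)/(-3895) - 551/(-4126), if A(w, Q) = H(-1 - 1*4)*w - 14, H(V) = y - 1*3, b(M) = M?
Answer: 121207/845830 ≈ 0.14330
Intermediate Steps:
y = 0 (y = (0*(-1))*(-4) = 0*(-4) = 0)
H(V) = -3 (H(V) = 0 - 1*3 = 0 - 3 = -3)
A(w, Q) = -14 - 3*w (A(w, Q) = -3*w - 14 = -14 - 3*w)
A(8, -2)/(-3895) - 551/(-4126) = (-14 - 3*8)/(-3895) - 551/(-4126) = (-14 - 24)*(-1/3895) - 551*(-1/4126) = -38*(-1/3895) + 551/4126 = 2/205 + 551/4126 = 121207/845830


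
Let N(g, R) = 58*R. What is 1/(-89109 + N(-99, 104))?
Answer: -1/83077 ≈ -1.2037e-5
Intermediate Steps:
1/(-89109 + N(-99, 104)) = 1/(-89109 + 58*104) = 1/(-89109 + 6032) = 1/(-83077) = -1/83077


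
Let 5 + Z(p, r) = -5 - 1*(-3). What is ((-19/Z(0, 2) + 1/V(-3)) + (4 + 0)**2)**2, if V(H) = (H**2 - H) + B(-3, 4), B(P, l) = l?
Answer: 4422609/12544 ≈ 352.57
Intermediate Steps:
Z(p, r) = -7 (Z(p, r) = -5 + (-5 - 1*(-3)) = -5 + (-5 + 3) = -5 - 2 = -7)
V(H) = 4 + H**2 - H (V(H) = (H**2 - H) + 4 = 4 + H**2 - H)
((-19/Z(0, 2) + 1/V(-3)) + (4 + 0)**2)**2 = ((-19/(-7) + 1/(4 + (-3)**2 - 1*(-3))) + (4 + 0)**2)**2 = ((-19*(-1/7) + 1/(4 + 9 + 3)) + 4**2)**2 = ((19/7 + 1/16) + 16)**2 = (311/112 + 16)**2 = (2103/112)**2 = 4422609/12544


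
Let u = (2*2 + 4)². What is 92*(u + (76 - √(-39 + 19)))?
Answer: 12880 - 184*I*√5 ≈ 12880.0 - 411.44*I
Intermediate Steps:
u = 64 (u = (4 + 4)² = 8² = 64)
92*(u + (76 - √(-39 + 19))) = 92*(64 + (76 - √(-39 + 19))) = 92*(64 + (76 - √(-20))) = 92*(64 + (76 - 2*I*√5)) = 92*(140 - 2*I*√5) = 12880 - 184*I*√5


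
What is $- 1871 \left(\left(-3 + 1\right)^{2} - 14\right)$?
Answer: $18710$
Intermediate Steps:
$- 1871 \left(\left(-3 + 1\right)^{2} - 14\right) = - 1871 \left(\left(-2\right)^{2} - 14\right) = - 1871 \left(4 - 14\right) = \left(-1871\right) \left(-10\right) = 18710$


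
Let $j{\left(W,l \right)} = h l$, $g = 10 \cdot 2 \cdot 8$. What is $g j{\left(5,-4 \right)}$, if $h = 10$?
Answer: $-6400$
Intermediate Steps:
$g = 160$ ($g = 20 \cdot 8 = 160$)
$j{\left(W,l \right)} = 10 l$
$g j{\left(5,-4 \right)} = 160 \cdot 10 \left(-4\right) = 160 \left(-40\right) = -6400$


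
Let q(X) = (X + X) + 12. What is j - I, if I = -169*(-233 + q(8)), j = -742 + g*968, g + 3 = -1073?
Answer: -1076955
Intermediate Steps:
g = -1076 (g = -3 - 1073 = -1076)
j = -1042310 (j = -742 - 1076*968 = -742 - 1041568 = -1042310)
q(X) = 12 + 2*X (q(X) = 2*X + 12 = 12 + 2*X)
I = 34645 (I = -169*(-233 + (12 + 2*8)) = -169*(-233 + (12 + 16)) = -169*(-233 + 28) = -169*(-205) = 34645)
j - I = -1042310 - 1*34645 = -1042310 - 34645 = -1076955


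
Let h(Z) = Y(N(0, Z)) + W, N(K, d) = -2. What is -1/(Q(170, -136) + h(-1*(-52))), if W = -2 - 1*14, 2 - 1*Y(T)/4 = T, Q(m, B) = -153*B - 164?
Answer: -1/20644 ≈ -4.8440e-5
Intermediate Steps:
Q(m, B) = -164 - 153*B
Y(T) = 8 - 4*T
W = -16 (W = -2 - 14 = -16)
h(Z) = 0 (h(Z) = (8 - 4*(-2)) - 16 = (8 + 8) - 16 = 16 - 16 = 0)
-1/(Q(170, -136) + h(-1*(-52))) = -1/((-164 - 153*(-136)) + 0) = -1/((-164 + 20808) + 0) = -1/(20644 + 0) = -1/20644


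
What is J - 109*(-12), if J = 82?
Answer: 1390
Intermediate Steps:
J - 109*(-12) = 82 - 109*(-12) = 82 + 1308 = 1390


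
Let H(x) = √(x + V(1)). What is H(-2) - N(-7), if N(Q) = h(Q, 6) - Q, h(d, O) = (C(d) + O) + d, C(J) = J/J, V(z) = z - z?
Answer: -7 + I*√2 ≈ -7.0 + 1.4142*I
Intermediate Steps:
V(z) = 0
C(J) = 1
H(x) = √x (H(x) = √(x + 0) = √x)
h(d, O) = 1 + O + d (h(d, O) = (1 + O) + d = 1 + O + d)
N(Q) = 7 (N(Q) = (1 + 6 + Q) - Q = (7 + Q) - Q = 7)
H(-2) - N(-7) = √(-2) - 1*7 = I*√2 - 7 = -7 + I*√2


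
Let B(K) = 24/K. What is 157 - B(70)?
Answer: 5483/35 ≈ 156.66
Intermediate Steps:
157 - B(70) = 157 - 24/70 = 157 - 1*12/35 = 157 - 12/35 = 5483/35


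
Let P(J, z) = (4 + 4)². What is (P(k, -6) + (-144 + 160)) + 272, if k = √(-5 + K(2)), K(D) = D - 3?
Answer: 352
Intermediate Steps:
K(D) = -3 + D
k = I*√6 (k = √(-5 + (-3 + 2)) = √(-5 - 1) = √(-6) = I*√6 ≈ 2.4495*I)
P(J, z) = 64 (P(J, z) = 8² = 64)
(P(k, -6) + (-144 + 160)) + 272 = (64 + (-144 + 160)) + 272 = (64 + 16) + 272 = 80 + 272 = 352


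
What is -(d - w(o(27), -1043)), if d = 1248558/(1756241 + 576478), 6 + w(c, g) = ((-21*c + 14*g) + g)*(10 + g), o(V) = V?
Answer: 13022006839084/777573 ≈ 1.6747e+7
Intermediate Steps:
w(c, g) = -6 + (10 + g)*(-21*c + 15*g) (w(c, g) = -6 + ((-21*c + 14*g) + g)*(10 + g) = -6 + (-21*c + 15*g)*(10 + g) = -6 + (10 + g)*(-21*c + 15*g))
d = 416186/777573 (d = 1248558/2332719 = 1248558*(1/2332719) = 416186/777573 ≈ 0.53524)
-(d - w(o(27), -1043)) = -(416186/777573 - (-6 - 210*27 + 15*(-1043)**2 + 150*(-1043) - 21*27*(-1043))) = -(416186/777573 - (-6 - 5670 + 15*1087849 - 156450 + 591381)) = -(416186/777573 - (-6 - 5670 + 16317735 - 156450 + 591381)) = -(416186/777573 - 1*16746990) = -(416186/777573 - 16746990) = -1*(-13022006839084/777573) = 13022006839084/777573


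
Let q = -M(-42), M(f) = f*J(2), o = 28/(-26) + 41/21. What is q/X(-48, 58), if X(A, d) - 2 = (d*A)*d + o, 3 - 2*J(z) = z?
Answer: -5733/44081071 ≈ -0.00013006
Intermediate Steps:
J(z) = 3/2 - z/2
o = 239/273 (o = 28*(-1/26) + 41*(1/21) = -14/13 + 41/21 = 239/273 ≈ 0.87546)
X(A, d) = 785/273 + A*d² (X(A, d) = 2 + ((d*A)*d + 239/273) = 2 + ((A*d)*d + 239/273) = 2 + (A*d² + 239/273) = 2 + (239/273 + A*d²) = 785/273 + A*d²)
M(f) = f/2 (M(f) = f*(3/2 - ½*2) = f*(3/2 - 1) = f*(½) = f/2)
q = 21 (q = -(-42)/2 = -1*(-21) = 21)
q/X(-48, 58) = 21/(785/273 - 48*58²) = 21/(785/273 - 48*3364) = 21/(785/273 - 161472) = 21/(-44081071/273) = 21*(-273/44081071) = -5733/44081071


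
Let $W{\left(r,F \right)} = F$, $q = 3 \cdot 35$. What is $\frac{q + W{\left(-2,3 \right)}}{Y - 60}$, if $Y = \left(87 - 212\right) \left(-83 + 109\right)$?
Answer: $- \frac{54}{1655} \approx -0.032628$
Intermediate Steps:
$q = 105$
$Y = -3250$ ($Y = \left(-125\right) 26 = -3250$)
$\frac{q + W{\left(-2,3 \right)}}{Y - 60} = \frac{105 + 3}{-3250 - 60} = \frac{108}{-3310} = 108 \left(- \frac{1}{3310}\right) = - \frac{54}{1655}$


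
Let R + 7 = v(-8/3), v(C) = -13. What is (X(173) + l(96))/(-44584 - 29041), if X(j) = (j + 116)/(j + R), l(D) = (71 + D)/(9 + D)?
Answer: -1096/23191875 ≈ -4.7258e-5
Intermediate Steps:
l(D) = (71 + D)/(9 + D)
R = -20 (R = -7 - 13 = -20)
X(j) = (116 + j)/(-20 + j) (X(j) = (j + 116)/(j - 20) = (116 + j)/(-20 + j))
(X(173) + l(96))/(-44584 - 29041) = ((116 + 173)/(-20 + 173) + (71 + 96)/(9 + 96))/(-44584 - 29041) = (289/153 + 167/105)/(-73625) = ((1/153)*289 + (1/105)*167)*(-1/73625) = (17/9 + 167/105)*(-1/73625) = (1096/315)*(-1/73625) = -1096/23191875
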